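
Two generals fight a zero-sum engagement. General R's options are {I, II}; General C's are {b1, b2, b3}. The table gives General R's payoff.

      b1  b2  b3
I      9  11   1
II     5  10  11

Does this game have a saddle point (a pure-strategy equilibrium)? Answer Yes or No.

Row minima: I → 1, II → 5; maximin = 5.
Column maxima: b1 → 9, b2 → 11, b3 → 11; minimax = 9.
5 ≠ 9, so no pure-strategy equilibrium exists.

No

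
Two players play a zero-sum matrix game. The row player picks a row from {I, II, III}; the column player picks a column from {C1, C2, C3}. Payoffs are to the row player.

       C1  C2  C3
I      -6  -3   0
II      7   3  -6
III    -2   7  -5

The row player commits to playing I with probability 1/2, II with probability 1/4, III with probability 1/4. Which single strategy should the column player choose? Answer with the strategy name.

C3

If the column player plays C1, the row player's expected payoff is (1/2)·(-6) + (1/4)·7 + (1/4)·(-2) = -7/4.
If the column player plays C2, the row player's expected payoff is (1/2)·(-3) + (1/4)·3 + (1/4)·7 = 1.
If the column player plays C3, the row player's expected payoff is (1/2)·0 + (1/4)·(-6) + (1/4)·(-5) = -11/4.
The column player minimizes the row player's payoff; the smallest is -11/4, so the best response is C3.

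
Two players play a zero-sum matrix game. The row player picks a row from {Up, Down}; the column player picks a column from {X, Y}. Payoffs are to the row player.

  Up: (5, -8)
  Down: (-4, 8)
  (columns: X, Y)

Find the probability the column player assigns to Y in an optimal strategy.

9/25

Row minima: Up → -8, Down → -4; maximin = -4.
Column maxima: X → 5, Y → 8; minimax = 5.
-4 ≠ 5, so there is no saddle point; optimal play is mixed.
Let the row player play Up with probability p. Expected payoff against X: 5p + (-4)(1−p) = 9p − 4; against Y: (-8)p + 8(1−p) = −16p + 8.
Setting these equal: 9p − 4 = −16p + 8 ⇒ 25p = 12 ⇒ p = 12/25, and the value is (9)·(12/25) − 4 = 8/25.
For the column player: with q = P(X), equating Up's and Down's payoffs gives 13q − 8 = −12q + 8 ⇒ q = 16/25.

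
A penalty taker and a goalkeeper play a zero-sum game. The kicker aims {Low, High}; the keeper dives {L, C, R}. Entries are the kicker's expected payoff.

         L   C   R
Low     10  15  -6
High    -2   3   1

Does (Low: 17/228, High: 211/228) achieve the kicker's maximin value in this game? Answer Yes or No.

Against L this mix gives (17/228)·10 + (211/228)·(-2) = -21/19.
Against C this mix gives (17/228)·15 + (211/228)·3 = 74/19.
Against R this mix gives (17/228)·(-6) + (211/228)·1 = 109/228.
The keeper will play L, holding the kicker to -21/19. Shifting weight toward the row that does better against L would raise this floor (the equalizing mix achieves -2/19 against both L and R), so the proposed strategy is not optimal.

No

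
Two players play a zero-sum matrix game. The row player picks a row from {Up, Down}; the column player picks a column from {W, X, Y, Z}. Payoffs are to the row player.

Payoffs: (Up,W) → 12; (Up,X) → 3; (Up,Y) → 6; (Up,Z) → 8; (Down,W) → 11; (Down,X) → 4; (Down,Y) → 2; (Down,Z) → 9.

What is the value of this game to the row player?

Row minima: Up → 3, Down → 2; maximin = 3.
Column maxima: W → 12, X → 4, Y → 6, Z → 9; minimax = 4.
3 ≠ 4, so there is no saddle point; optimal play is mixed.
W is strictly dominated by X (it gives the row player strictly more in every row), so the column player never plays it.
Z is strictly dominated by X (it gives the row player strictly more in every row), so the column player never plays it.
On the remaining 2×2 (Up, Down vs X, Y):
Let the row player play Up with probability p. Expected payoff against X: 3p + 4(1−p) = −p + 4; against Y: 6p + 2(1−p) = 4p + 2.
Setting these equal: −p + 4 = 4p + 2 ⇒ −5p = -2 ⇒ p = 2/5, and the value is (-1)·(2/5) + 4 = 18/5.
For the column player: with q = P(X), equating Up's and Down's payoffs gives −3q + 6 = 2q + 2 ⇒ q = 4/5.

18/5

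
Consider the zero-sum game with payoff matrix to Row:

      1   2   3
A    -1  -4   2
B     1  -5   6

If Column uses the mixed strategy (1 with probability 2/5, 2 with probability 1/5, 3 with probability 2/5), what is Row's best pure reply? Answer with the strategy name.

B

Expected payoff of A: (2/5)·(-1) + (1/5)·(-4) + (2/5)·2 = -2/5.
Expected payoff of B: (2/5)·1 + (1/5)·(-5) + (2/5)·6 = 9/5.
The largest is 9/5, so Row's best response is B.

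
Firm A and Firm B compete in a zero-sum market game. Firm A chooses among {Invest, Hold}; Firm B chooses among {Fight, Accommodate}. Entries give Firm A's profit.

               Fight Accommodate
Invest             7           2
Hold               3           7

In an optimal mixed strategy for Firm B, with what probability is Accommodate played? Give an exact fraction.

Row minima: Invest → 2, Hold → 3; maximin = 3.
Column maxima: Fight → 7, Accommodate → 7; minimax = 7.
3 ≠ 7, so there is no saddle point; optimal play is mixed.
Let Firm A play Invest with probability p. Expected payoff against Fight: 7p + 3(1−p) = 4p + 3; against Accommodate: 2p + 7(1−p) = −5p + 7.
Setting these equal: 4p + 3 = −5p + 7 ⇒ 9p = 4 ⇒ p = 4/9, and the value is (4)·(4/9) + 3 = 43/9.
For Firm B: with q = P(Fight), equating Invest's and Hold's payoffs gives 5q + 2 = −4q + 7 ⇒ q = 5/9.

4/9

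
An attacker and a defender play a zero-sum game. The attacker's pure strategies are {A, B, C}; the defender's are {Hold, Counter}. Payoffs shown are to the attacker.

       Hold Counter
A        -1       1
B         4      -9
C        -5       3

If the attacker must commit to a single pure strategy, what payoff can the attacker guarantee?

-1

Row minima: A → -1, B → -9, C → -5.
The best of these is -1.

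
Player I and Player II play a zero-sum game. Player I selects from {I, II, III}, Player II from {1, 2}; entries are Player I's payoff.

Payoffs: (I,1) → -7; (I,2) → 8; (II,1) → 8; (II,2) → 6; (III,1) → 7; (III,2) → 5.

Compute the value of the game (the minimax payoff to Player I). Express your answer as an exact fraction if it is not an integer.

Row minima: I → -7, II → 6, III → 5; maximin = 6.
Column maxima: 1 → 8, 2 → 8; minimax = 8.
6 ≠ 8, so there is no saddle point; optimal play is mixed.
III is strictly dominated by II, so Player I never plays it.
On the remaining 2×2 (I, II vs 1, 2):
Let Player I play I with probability p. Expected payoff against 1: (-7)p + 8(1−p) = −15p + 8; against 2: 8p + 6(1−p) = 2p + 6.
Setting these equal: −15p + 8 = 2p + 6 ⇒ −17p = -2 ⇒ p = 2/17, and the value is (-15)·(2/17) + 8 = 106/17.
For Player II: with q = P(1), equating I's and II's payoffs gives −15q + 8 = 2q + 6 ⇒ q = 2/17.

106/17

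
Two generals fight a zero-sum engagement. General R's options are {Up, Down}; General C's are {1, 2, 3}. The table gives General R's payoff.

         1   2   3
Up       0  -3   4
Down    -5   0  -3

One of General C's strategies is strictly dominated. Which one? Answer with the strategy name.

1 holds General R's payoff strictly below 3 in every row: 0 < 4, -5 < -3.
So 3 is strictly dominated for General C.

3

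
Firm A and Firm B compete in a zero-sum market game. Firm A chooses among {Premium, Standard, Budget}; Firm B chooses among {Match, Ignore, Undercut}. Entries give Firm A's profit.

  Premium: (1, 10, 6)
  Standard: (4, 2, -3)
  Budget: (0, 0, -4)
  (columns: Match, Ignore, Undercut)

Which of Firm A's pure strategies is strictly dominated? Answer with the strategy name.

Budget

Premium gives a strictly higher payoff than Budget against every column: 1 > 0, 10 > 0, 6 > -4.
So Budget is strictly dominated and Firm A never plays it.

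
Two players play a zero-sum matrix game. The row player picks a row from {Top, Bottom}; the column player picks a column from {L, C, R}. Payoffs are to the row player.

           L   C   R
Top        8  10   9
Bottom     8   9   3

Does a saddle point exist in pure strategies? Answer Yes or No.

Row minima: Top → 8, Bottom → 3; maximin = 8.
Column maxima: L → 8, C → 10, R → 9; minimax = 8.
maximin = minimax = 8, so a saddle point exists.

Yes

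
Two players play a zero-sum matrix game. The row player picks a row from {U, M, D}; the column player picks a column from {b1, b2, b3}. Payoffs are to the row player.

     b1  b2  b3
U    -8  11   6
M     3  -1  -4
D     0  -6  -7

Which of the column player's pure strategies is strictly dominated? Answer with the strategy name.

b3 holds the row player's payoff strictly below b2 in every row: 6 < 11, -4 < -1, -7 < -6.
So b2 is strictly dominated for the column player.

b2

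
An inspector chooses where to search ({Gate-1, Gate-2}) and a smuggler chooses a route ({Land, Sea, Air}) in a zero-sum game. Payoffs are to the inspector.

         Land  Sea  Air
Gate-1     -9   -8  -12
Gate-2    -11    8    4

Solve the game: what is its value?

Row minima: Gate-1 → -12, Gate-2 → -11; maximin = -11.
Column maxima: Land → -9, Sea → 8, Air → 4; minimax = -9.
-11 ≠ -9, so there is no saddle point; optimal play is mixed.
Sea is strictly dominated by Land (it gives the inspector strictly more in every row), so the smuggler never plays it.
On the remaining 2×2 (Gate-1, Gate-2 vs Land, Air):
Let the inspector play Gate-1 with probability p. Expected payoff against Land: (-9)p + (-11)(1−p) = 2p − 11; against Air: (-12)p + 4(1−p) = −16p + 4.
Setting these equal: 2p − 11 = −16p + 4 ⇒ 18p = 15 ⇒ p = 5/6, and the value is (2)·(5/6) − 11 = -28/3.
For the smuggler: with q = P(Land), equating Gate-1's and Gate-2's payoffs gives 3q − 12 = −15q + 4 ⇒ q = 8/9.

-28/3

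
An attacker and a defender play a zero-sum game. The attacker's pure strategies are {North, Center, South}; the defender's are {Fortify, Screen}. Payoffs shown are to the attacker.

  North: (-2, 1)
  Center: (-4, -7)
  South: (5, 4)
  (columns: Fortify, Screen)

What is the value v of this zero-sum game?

Row minima: North → -2, Center → -7, South → 4; maximin = 4.
Column maxima: Fortify → 5, Screen → 4; minimax = 4.
Since maximin = minimax = 4, there is a saddle point and the value is 4.

4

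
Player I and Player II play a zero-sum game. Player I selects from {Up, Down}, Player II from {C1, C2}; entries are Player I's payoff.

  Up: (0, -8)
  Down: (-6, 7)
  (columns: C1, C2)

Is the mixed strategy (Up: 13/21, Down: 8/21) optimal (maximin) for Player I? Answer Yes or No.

Yes

Against C1 this mix gives (13/21)·0 + (8/21)·(-6) = -16/7.
Against C2 this mix gives (13/21)·(-8) + (8/21)·7 = -16/7.
All of Player II's active replies (C1, C2) yield -16/7, and no column does worse for Player I. The mix makes Player II indifferent and guarantees -16/7, so it is optimal.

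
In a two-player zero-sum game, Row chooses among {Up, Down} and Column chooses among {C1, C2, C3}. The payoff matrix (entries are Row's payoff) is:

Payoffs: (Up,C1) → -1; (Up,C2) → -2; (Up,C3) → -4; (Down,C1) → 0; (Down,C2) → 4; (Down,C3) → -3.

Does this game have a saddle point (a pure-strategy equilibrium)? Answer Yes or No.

Yes

Row minima: Up → -4, Down → -3; maximin = -3.
Column maxima: C1 → 0, C2 → 4, C3 → -3; minimax = -3.
maximin = minimax = -3, so a saddle point exists.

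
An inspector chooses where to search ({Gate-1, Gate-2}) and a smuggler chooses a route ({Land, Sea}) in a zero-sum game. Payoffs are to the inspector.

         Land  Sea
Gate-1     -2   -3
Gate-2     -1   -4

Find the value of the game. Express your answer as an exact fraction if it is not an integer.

-3

Row minima: Gate-1 → -3, Gate-2 → -4; maximin = -3.
Column maxima: Land → -1, Sea → -3; minimax = -3.
Since maximin = minimax = -3, there is a saddle point and the value is -3.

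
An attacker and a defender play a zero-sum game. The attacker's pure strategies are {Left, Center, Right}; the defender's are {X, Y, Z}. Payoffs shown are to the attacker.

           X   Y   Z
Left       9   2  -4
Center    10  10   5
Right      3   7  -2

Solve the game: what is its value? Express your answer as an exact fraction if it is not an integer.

5

Row minima: Left → -4, Center → 5, Right → -2; maximin = 5.
Column maxima: X → 10, Y → 10, Z → 5; minimax = 5.
Since maximin = minimax = 5, there is a saddle point and the value is 5.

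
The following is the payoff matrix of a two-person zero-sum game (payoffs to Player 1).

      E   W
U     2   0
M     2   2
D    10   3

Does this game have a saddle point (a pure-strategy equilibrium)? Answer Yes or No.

Row minima: U → 0, M → 2, D → 3; maximin = 3.
Column maxima: E → 10, W → 3; minimax = 3.
maximin = minimax = 3, so a saddle point exists.

Yes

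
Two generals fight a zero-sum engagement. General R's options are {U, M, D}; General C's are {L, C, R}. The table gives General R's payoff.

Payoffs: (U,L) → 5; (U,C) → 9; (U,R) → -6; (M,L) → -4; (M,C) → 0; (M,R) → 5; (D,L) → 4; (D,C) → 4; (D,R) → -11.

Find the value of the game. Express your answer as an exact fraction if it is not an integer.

1/20

Row minima: U → -6, M → -4, D → -11; maximin = -4.
Column maxima: L → 5, C → 9, R → 5; minimax = 5.
-4 ≠ 5, so there is no saddle point; optimal play is mixed.
D is strictly dominated by U, so General R never plays it.
With D eliminated, C is strictly dominated by L (it gives General R strictly more in every remaining row), so General C never plays it.
On the remaining 2×2 (U, M vs L, R):
Let General R play U with probability p. Expected payoff against L: 5p + (-4)(1−p) = 9p − 4; against R: (-6)p + 5(1−p) = −11p + 5.
Setting these equal: 9p − 4 = −11p + 5 ⇒ 20p = 9 ⇒ p = 9/20, and the value is (9)·(9/20) − 4 = 1/20.
For General C: with q = P(L), equating U's and M's payoffs gives 11q − 6 = −9q + 5 ⇒ q = 11/20.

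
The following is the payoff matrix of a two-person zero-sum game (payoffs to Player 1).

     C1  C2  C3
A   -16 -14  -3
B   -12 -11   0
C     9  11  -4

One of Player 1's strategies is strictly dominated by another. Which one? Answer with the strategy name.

B gives a strictly higher payoff than A against every column: -12 > -16, -11 > -14, 0 > -3.
So A is strictly dominated and Player 1 never plays it.

A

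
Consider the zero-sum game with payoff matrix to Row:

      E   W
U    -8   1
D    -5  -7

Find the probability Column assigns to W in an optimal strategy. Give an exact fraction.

Row minima: U → -8, D → -7; maximin = -7.
Column maxima: E → -5, W → 1; minimax = -5.
-7 ≠ -5, so there is no saddle point; optimal play is mixed.
Let Row play U with probability p. Expected payoff against E: (-8)p + (-5)(1−p) = −3p − 5; against W: 1p + (-7)(1−p) = 8p − 7.
Setting these equal: −3p − 5 = 8p − 7 ⇒ −11p = -2 ⇒ p = 2/11, and the value is (-3)·(2/11) − 5 = -61/11.
For Column: with q = P(E), equating U's and D's payoffs gives −9q + 1 = 2q − 7 ⇒ q = 8/11.

3/11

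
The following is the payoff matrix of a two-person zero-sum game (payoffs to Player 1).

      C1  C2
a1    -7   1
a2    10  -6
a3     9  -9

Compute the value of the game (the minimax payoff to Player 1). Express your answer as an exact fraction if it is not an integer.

-4/3

Row minima: a1 → -7, a2 → -6, a3 → -9; maximin = -6.
Column maxima: C1 → 10, C2 → 1; minimax = 1.
-6 ≠ 1, so there is no saddle point; optimal play is mixed.
a3 is strictly dominated by a2, so Player 1 never plays it.
On the remaining 2×2 (a1, a2 vs C1, C2):
Let Player 1 play a1 with probability p. Expected payoff against C1: (-7)p + 10(1−p) = −17p + 10; against C2: 1p + (-6)(1−p) = 7p − 6.
Setting these equal: −17p + 10 = 7p − 6 ⇒ −24p = -16 ⇒ p = 2/3, and the value is (-17)·(2/3) + 10 = -4/3.
For Player 2: with q = P(C1), equating a1's and a2's payoffs gives −8q + 1 = 16q − 6 ⇒ q = 7/24.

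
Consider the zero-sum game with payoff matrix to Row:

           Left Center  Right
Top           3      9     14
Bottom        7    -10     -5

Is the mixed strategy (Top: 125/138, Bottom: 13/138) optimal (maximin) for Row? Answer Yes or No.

No

Against Left this mix gives (125/138)·3 + (13/138)·7 = 233/69.
Against Center this mix gives (125/138)·9 + (13/138)·(-10) = 995/138.
Against Right this mix gives (125/138)·14 + (13/138)·(-5) = 1685/138.
Column will play Left, holding Row to 233/69. Shifting weight toward the row that does better against Left would raise this floor (the equalizing mix achieves 93/23 against both Left and Center), so the proposed strategy is not optimal.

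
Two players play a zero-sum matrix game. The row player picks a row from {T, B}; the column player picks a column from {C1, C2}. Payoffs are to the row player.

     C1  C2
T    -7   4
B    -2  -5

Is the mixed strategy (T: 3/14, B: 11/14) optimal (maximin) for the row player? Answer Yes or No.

Against C1 this mix gives (3/14)·(-7) + (11/14)·(-2) = -43/14.
Against C2 this mix gives (3/14)·4 + (11/14)·(-5) = -43/14.
All of the column player's active replies (C1, C2) yield -43/14, and no column does worse for the row player. The mix makes the column player indifferent and guarantees -43/14, so it is optimal.

Yes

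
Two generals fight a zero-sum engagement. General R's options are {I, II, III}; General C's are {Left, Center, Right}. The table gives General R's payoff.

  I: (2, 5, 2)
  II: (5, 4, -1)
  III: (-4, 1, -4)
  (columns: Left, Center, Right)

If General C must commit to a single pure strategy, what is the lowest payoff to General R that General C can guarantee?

2

Column maxima: Left → 5, Center → 5, Right → 2.
The smallest of these is 2.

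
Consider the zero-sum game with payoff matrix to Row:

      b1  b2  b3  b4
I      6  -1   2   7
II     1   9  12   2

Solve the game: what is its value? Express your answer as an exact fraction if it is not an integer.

Row minima: I → -1, II → 1; maximin = 1.
Column maxima: b1 → 6, b2 → 9, b3 → 12, b4 → 7; minimax = 6.
1 ≠ 6, so there is no saddle point; optimal play is mixed.
b3 is strictly dominated by b2 (it gives Row strictly more in every row), so Column never plays it.
b4 is strictly dominated by b1 (it gives Row strictly more in every row), so Column never plays it.
On the remaining 2×2 (I, II vs b1, b2):
Let Row play I with probability p. Expected payoff against b1: 6p + 1(1−p) = 5p + 1; against b2: (-1)p + 9(1−p) = −10p + 9.
Setting these equal: 5p + 1 = −10p + 9 ⇒ 15p = 8 ⇒ p = 8/15, and the value is (5)·(8/15) + 1 = 11/3.
For Column: with q = P(b1), equating I's and II's payoffs gives 7q − 1 = −8q + 9 ⇒ q = 2/3.

11/3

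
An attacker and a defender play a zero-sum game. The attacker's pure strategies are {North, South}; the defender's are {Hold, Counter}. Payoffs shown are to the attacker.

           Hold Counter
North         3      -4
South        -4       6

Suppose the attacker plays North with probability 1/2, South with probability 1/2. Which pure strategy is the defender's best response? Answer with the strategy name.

Hold

If the defender plays Hold, the attacker's expected payoff is (1/2)·3 + (1/2)·(-4) = -1/2.
If the defender plays Counter, the attacker's expected payoff is (1/2)·(-4) + (1/2)·6 = 1.
The defender minimizes the attacker's payoff; the smallest is -1/2, so the best response is Hold.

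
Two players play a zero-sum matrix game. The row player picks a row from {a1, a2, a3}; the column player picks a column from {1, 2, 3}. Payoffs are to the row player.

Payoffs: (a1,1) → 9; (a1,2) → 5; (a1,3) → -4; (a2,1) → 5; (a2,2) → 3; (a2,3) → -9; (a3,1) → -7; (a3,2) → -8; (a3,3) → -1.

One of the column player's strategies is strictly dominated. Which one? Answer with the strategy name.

1

2 holds the row player's payoff strictly below 1 in every row: 5 < 9, 3 < 5, -8 < -7.
So 1 is strictly dominated for the column player.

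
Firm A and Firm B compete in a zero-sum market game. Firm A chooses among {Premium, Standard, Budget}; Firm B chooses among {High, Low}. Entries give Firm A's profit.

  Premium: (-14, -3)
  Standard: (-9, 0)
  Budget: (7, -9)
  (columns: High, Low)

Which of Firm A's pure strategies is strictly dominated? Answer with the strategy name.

Standard gives a strictly higher payoff than Premium against every column: -9 > -14, 0 > -3.
So Premium is strictly dominated and Firm A never plays it.

Premium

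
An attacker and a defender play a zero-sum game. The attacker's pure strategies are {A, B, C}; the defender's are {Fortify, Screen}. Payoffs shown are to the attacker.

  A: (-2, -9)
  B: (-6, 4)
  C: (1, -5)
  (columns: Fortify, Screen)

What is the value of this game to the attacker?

Row minima: A → -9, B → -6, C → -5; maximin = -5.
Column maxima: Fortify → 1, Screen → 4; minimax = 1.
-5 ≠ 1, so there is no saddle point; optimal play is mixed.
A is strictly dominated by C, so the attacker never plays it.
On the remaining 2×2 (B, C vs Fortify, Screen):
Let the attacker play B with probability p. Expected payoff against Fortify: (-6)p + 1(1−p) = −7p + 1; against Screen: 4p + (-5)(1−p) = 9p − 5.
Setting these equal: −7p + 1 = 9p − 5 ⇒ −16p = -6 ⇒ p = 3/8, and the value is (-7)·(3/8) + 1 = -13/8.
For the defender: with q = P(Fortify), equating B's and C's payoffs gives −10q + 4 = 6q − 5 ⇒ q = 9/16.

-13/8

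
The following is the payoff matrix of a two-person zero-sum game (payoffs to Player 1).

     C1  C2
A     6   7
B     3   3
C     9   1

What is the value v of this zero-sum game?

19/3

Row minima: A → 6, B → 3, C → 1; maximin = 6.
Column maxima: C1 → 9, C2 → 7; minimax = 7.
6 ≠ 7, so there is no saddle point; optimal play is mixed.
B is strictly dominated by A, so Player 1 never plays it.
On the remaining 2×2 (A, C vs C1, C2):
Let Player 1 play A with probability p. Expected payoff against C1: 6p + 9(1−p) = −3p + 9; against C2: 7p + 1(1−p) = 6p + 1.
Setting these equal: −3p + 9 = 6p + 1 ⇒ −9p = -8 ⇒ p = 8/9, and the value is (-3)·(8/9) + 9 = 19/3.
For Player 2: with q = P(C1), equating A's and C's payoffs gives −q + 7 = 8q + 1 ⇒ q = 2/3.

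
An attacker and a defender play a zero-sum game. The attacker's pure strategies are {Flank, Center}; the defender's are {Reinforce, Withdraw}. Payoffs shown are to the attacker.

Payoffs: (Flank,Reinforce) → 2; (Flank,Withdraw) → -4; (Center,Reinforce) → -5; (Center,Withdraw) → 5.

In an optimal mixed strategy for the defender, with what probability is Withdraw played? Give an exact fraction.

7/16

Row minima: Flank → -4, Center → -5; maximin = -4.
Column maxima: Reinforce → 2, Withdraw → 5; minimax = 2.
-4 ≠ 2, so there is no saddle point; optimal play is mixed.
Let the attacker play Flank with probability p. Expected payoff against Reinforce: 2p + (-5)(1−p) = 7p − 5; against Withdraw: (-4)p + 5(1−p) = −9p + 5.
Setting these equal: 7p − 5 = −9p + 5 ⇒ 16p = 10 ⇒ p = 5/8, and the value is (7)·(5/8) − 5 = -5/8.
For the defender: with q = P(Reinforce), equating Flank's and Center's payoffs gives 6q − 4 = −10q + 5 ⇒ q = 9/16.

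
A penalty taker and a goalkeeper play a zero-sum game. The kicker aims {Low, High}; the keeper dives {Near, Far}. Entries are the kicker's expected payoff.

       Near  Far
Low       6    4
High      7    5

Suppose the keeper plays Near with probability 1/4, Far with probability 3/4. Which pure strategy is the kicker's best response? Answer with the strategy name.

Expected payoff of Low: (1/4)·6 + (3/4)·4 = 9/2.
Expected payoff of High: (1/4)·7 + (3/4)·5 = 11/2.
The largest is 11/2, so the kicker's best response is High.

High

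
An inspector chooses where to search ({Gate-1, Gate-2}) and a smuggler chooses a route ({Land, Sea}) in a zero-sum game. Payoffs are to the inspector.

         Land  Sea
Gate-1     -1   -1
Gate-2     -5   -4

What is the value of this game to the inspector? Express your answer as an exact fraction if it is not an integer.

Row minima: Gate-1 → -1, Gate-2 → -5; maximin = -1.
Column maxima: Land → -1, Sea → -1; minimax = -1.
Since maximin = minimax = -1, there is a saddle point and the value is -1.

-1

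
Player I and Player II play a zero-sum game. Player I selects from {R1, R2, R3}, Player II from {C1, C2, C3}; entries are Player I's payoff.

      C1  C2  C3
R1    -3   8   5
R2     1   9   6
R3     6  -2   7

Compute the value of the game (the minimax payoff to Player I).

Row minima: R1 → -3, R2 → 1, R3 → -2; maximin = 1.
Column maxima: C1 → 6, C2 → 9, C3 → 7; minimax = 6.
1 ≠ 6, so there is no saddle point; optimal play is mixed.
R1 is strictly dominated by R2, so Player I never plays it.
C3 is strictly dominated by C1 (it gives Player I strictly more in every row), so Player II never plays it.
On the remaining 2×2 (R2, R3 vs C1, C2):
Let Player I play R2 with probability p. Expected payoff against C1: 1p + 6(1−p) = −5p + 6; against C2: 9p + (-2)(1−p) = 11p − 2.
Setting these equal: −5p + 6 = 11p − 2 ⇒ −16p = -8 ⇒ p = 1/2, and the value is (-5)·(1/2) + 6 = 7/2.
For Player II: with q = P(C1), equating R2's and R3's payoffs gives −8q + 9 = 8q − 2 ⇒ q = 11/16.

7/2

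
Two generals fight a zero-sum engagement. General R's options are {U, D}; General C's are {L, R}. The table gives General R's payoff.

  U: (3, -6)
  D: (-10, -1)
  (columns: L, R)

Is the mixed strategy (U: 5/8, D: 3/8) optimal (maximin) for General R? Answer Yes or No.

No

Against L this mix gives (5/8)·3 + (3/8)·(-10) = -15/8.
Against R this mix gives (5/8)·(-6) + (3/8)·(-1) = -33/8.
General C will play R, holding General R to -33/8. Shifting weight toward the row that does better against R would raise this floor (the equalizing mix achieves -7/2 against both R and L), so the proposed strategy is not optimal.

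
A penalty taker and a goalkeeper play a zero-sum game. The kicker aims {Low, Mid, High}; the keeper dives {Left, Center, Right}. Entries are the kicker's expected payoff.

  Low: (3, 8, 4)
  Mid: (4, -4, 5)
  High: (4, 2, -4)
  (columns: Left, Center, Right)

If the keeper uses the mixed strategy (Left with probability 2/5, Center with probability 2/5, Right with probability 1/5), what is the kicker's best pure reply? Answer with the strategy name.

Expected payoff of Low: (2/5)·3 + (2/5)·8 + (1/5)·4 = 26/5.
Expected payoff of Mid: (2/5)·4 + (2/5)·(-4) + (1/5)·5 = 1.
Expected payoff of High: (2/5)·4 + (2/5)·2 + (1/5)·(-4) = 8/5.
The largest is 26/5, so the kicker's best response is Low.

Low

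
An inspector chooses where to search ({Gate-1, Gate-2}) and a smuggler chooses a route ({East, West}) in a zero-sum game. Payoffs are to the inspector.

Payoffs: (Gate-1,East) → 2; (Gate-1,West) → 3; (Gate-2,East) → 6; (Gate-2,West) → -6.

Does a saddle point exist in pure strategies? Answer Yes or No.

Row minima: Gate-1 → 2, Gate-2 → -6; maximin = 2.
Column maxima: East → 6, West → 3; minimax = 3.
2 ≠ 3, so no pure-strategy equilibrium exists.

No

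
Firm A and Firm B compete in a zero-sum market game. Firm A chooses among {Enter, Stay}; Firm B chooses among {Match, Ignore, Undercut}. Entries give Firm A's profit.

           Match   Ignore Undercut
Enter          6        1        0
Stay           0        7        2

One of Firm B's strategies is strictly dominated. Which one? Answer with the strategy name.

Undercut holds Firm A's payoff strictly below Ignore in every row: 0 < 1, 2 < 7.
So Ignore is strictly dominated for Firm B.

Ignore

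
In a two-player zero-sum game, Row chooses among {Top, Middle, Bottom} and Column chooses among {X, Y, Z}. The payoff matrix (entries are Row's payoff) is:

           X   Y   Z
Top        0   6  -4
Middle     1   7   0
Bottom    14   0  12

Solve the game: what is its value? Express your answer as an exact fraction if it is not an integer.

Row minima: Top → -4, Middle → 0, Bottom → 0; maximin = 0.
Column maxima: X → 14, Y → 7, Z → 12; minimax = 7.
0 ≠ 7, so there is no saddle point; optimal play is mixed.
Top is strictly dominated by Middle, so Row never plays it.
X is strictly dominated by Z (it gives Row strictly more in every row), so Column never plays it.
On the remaining 2×2 (Middle, Bottom vs Y, Z):
Let Row play Middle with probability p. Expected payoff against Y: 7p + 0(1−p) = 7p; against Z: 0p + 12(1−p) = −12p + 12.
Setting these equal: 7p = −12p + 12 ⇒ 19p = 12 ⇒ p = 12/19, and the value is (7)·(12/19) = 84/19.
For Column: with q = P(Y), equating Middle's and Bottom's payoffs gives 7q = −12q + 12 ⇒ q = 12/19.

84/19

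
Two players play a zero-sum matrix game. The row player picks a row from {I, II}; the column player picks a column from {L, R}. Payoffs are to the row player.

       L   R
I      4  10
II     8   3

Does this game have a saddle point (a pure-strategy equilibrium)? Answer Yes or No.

No

Row minima: I → 4, II → 3; maximin = 4.
Column maxima: L → 8, R → 10; minimax = 8.
4 ≠ 8, so no pure-strategy equilibrium exists.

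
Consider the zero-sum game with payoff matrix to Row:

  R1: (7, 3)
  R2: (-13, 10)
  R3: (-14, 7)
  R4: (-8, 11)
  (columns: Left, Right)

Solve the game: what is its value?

Row minima: R1 → 3, R2 → -13, R3 → -14, R4 → -8; maximin = 3.
Column maxima: Left → 7, Right → 11; minimax = 7.
3 ≠ 7, so there is no saddle point; optimal play is mixed.
R2 is strictly dominated by R4, so Row never plays it.
R3 is strictly dominated by R4, so Row never plays it.
On the remaining 2×2 (R1, R4 vs Left, Right):
Let Row play R1 with probability p. Expected payoff against Left: 7p + (-8)(1−p) = 15p − 8; against Right: 3p + 11(1−p) = −8p + 11.
Setting these equal: 15p − 8 = −8p + 11 ⇒ 23p = 19 ⇒ p = 19/23, and the value is (15)·(19/23) − 8 = 101/23.
For Column: with q = P(Left), equating R1's and R4's payoffs gives 4q + 3 = −19q + 11 ⇒ q = 8/23.

101/23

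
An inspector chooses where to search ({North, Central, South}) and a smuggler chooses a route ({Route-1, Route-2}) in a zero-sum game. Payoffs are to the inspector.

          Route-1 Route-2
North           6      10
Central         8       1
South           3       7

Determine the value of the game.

74/11

Row minima: North → 6, Central → 1, South → 3; maximin = 6.
Column maxima: Route-1 → 8, Route-2 → 10; minimax = 8.
6 ≠ 8, so there is no saddle point; optimal play is mixed.
South is strictly dominated by North, so the inspector never plays it.
On the remaining 2×2 (North, Central vs Route-1, Route-2):
Let the inspector play North with probability p. Expected payoff against Route-1: 6p + 8(1−p) = −2p + 8; against Route-2: 10p + 1(1−p) = 9p + 1.
Setting these equal: −2p + 8 = 9p + 1 ⇒ −11p = -7 ⇒ p = 7/11, and the value is (-2)·(7/11) + 8 = 74/11.
For the smuggler: with q = P(Route-1), equating North's and Central's payoffs gives −4q + 10 = 7q + 1 ⇒ q = 9/11.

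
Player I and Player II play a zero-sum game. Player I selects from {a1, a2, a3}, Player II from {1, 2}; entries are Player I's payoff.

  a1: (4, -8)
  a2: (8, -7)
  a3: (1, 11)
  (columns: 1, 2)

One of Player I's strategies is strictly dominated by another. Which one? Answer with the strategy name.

a1

a2 gives a strictly higher payoff than a1 against every column: 8 > 4, -7 > -8.
So a1 is strictly dominated and Player I never plays it.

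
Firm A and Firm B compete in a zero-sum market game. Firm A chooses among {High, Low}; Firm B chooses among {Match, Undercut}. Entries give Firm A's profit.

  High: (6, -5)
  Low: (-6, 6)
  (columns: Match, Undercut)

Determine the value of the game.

Row minima: High → -5, Low → -6; maximin = -5.
Column maxima: Match → 6, Undercut → 6; minimax = 6.
-5 ≠ 6, so there is no saddle point; optimal play is mixed.
Let Firm A play High with probability p. Expected payoff against Match: 6p + (-6)(1−p) = 12p − 6; against Undercut: (-5)p + 6(1−p) = −11p + 6.
Setting these equal: 12p − 6 = −11p + 6 ⇒ 23p = 12 ⇒ p = 12/23, and the value is (12)·(12/23) − 6 = 6/23.
For Firm B: with q = P(Match), equating High's and Low's payoffs gives 11q − 5 = −12q + 6 ⇒ q = 11/23.

6/23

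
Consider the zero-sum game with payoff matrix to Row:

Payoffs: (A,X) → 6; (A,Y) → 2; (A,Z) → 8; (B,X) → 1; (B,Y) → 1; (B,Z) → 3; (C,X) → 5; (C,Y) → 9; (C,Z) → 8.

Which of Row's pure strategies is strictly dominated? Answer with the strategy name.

B

A gives a strictly higher payoff than B against every column: 6 > 1, 2 > 1, 8 > 3.
So B is strictly dominated and Row never plays it.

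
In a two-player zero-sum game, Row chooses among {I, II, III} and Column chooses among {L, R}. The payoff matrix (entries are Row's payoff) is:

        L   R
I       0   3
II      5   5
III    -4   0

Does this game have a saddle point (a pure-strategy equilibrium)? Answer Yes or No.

Yes

Row minima: I → 0, II → 5, III → -4; maximin = 5.
Column maxima: L → 5, R → 5; minimax = 5.
maximin = minimax = 5, so a saddle point exists.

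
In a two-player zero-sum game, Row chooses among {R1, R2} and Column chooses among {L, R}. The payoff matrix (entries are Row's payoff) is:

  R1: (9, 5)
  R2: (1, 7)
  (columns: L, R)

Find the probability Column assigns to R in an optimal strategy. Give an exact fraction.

4/5

Row minima: R1 → 5, R2 → 1; maximin = 5.
Column maxima: L → 9, R → 7; minimax = 7.
5 ≠ 7, so there is no saddle point; optimal play is mixed.
Let Row play R1 with probability p. Expected payoff against L: 9p + 1(1−p) = 8p + 1; against R: 5p + 7(1−p) = −2p + 7.
Setting these equal: 8p + 1 = −2p + 7 ⇒ 10p = 6 ⇒ p = 3/5, and the value is (8)·(3/5) + 1 = 29/5.
For Column: with q = P(L), equating R1's and R2's payoffs gives 4q + 5 = −6q + 7 ⇒ q = 1/5.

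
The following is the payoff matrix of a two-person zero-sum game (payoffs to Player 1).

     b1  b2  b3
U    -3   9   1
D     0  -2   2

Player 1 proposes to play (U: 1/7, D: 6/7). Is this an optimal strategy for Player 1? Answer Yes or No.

Yes

Against b1 this mix gives (1/7)·(-3) + (6/7)·0 = -3/7.
Against b2 this mix gives (1/7)·9 + (6/7)·(-2) = -3/7.
Against b3 this mix gives (1/7)·1 + (6/7)·2 = 13/7.
All of Player 2's active replies (b1, b2) yield -3/7, and no column does worse for Player 1. The mix makes Player 2 indifferent and guarantees -3/7, so it is optimal.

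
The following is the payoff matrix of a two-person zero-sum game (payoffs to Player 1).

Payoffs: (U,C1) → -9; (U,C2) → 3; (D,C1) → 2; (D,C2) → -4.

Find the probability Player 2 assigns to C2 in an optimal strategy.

11/18

Row minima: U → -9, D → -4; maximin = -4.
Column maxima: C1 → 2, C2 → 3; minimax = 2.
-4 ≠ 2, so there is no saddle point; optimal play is mixed.
Let Player 1 play U with probability p. Expected payoff against C1: (-9)p + 2(1−p) = −11p + 2; against C2: 3p + (-4)(1−p) = 7p − 4.
Setting these equal: −11p + 2 = 7p − 4 ⇒ −18p = -6 ⇒ p = 1/3, and the value is (-11)·(1/3) + 2 = -5/3.
For Player 2: with q = P(C1), equating U's and D's payoffs gives −12q + 3 = 6q − 4 ⇒ q = 7/18.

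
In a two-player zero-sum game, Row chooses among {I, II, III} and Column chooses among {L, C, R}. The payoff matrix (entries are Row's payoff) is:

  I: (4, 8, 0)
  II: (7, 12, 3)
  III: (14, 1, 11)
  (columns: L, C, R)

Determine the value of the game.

Row minima: I → 0, II → 3, III → 1; maximin = 3.
Column maxima: L → 14, C → 12, R → 11; minimax = 11.
3 ≠ 11, so there is no saddle point; optimal play is mixed.
I is strictly dominated by II, so Row never plays it.
L is strictly dominated by R (it gives Row strictly more in every row), so Column never plays it.
On the remaining 2×2 (II, III vs C, R):
Let Row play II with probability p. Expected payoff against C: 12p + 1(1−p) = 11p + 1; against R: 3p + 11(1−p) = −8p + 11.
Setting these equal: 11p + 1 = −8p + 11 ⇒ 19p = 10 ⇒ p = 10/19, and the value is (11)·(10/19) + 1 = 129/19.
For Column: with q = P(C), equating II's and III's payoffs gives 9q + 3 = −10q + 11 ⇒ q = 8/19.

129/19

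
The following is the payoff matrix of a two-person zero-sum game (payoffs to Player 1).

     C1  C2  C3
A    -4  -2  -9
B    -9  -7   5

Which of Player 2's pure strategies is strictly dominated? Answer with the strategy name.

C2

C1 holds Player 1's payoff strictly below C2 in every row: -4 < -2, -9 < -7.
So C2 is strictly dominated for Player 2.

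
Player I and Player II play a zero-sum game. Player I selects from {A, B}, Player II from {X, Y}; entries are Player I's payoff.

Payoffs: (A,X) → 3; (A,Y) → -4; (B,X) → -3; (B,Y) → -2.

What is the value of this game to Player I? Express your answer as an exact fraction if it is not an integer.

-9/4

Row minima: A → -4, B → -3; maximin = -3.
Column maxima: X → 3, Y → -2; minimax = -2.
-3 ≠ -2, so there is no saddle point; optimal play is mixed.
Let Player I play A with probability p. Expected payoff against X: 3p + (-3)(1−p) = 6p − 3; against Y: (-4)p + (-2)(1−p) = −2p − 2.
Setting these equal: 6p − 3 = −2p − 2 ⇒ 8p = 1 ⇒ p = 1/8, and the value is (6)·(1/8) − 3 = -9/4.
For Player II: with q = P(X), equating A's and B's payoffs gives 7q − 4 = −q − 2 ⇒ q = 1/4.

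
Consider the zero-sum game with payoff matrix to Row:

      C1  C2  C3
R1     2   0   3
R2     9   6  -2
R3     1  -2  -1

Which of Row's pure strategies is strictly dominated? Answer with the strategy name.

R3

R1 gives a strictly higher payoff than R3 against every column: 2 > 1, 0 > -2, 3 > -1.
So R3 is strictly dominated and Row never plays it.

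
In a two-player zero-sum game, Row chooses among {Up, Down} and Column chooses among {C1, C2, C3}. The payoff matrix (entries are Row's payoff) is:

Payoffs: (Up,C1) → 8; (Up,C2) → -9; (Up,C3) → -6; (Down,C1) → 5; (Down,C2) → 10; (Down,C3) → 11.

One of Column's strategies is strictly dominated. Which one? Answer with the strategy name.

C3

C2 holds Row's payoff strictly below C3 in every row: -9 < -6, 10 < 11.
So C3 is strictly dominated for Column.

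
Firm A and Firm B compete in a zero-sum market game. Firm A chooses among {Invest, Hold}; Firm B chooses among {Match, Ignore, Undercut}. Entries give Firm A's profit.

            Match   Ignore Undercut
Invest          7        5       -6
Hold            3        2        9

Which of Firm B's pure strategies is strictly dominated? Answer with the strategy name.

Ignore holds Firm A's payoff strictly below Match in every row: 5 < 7, 2 < 3.
So Match is strictly dominated for Firm B.

Match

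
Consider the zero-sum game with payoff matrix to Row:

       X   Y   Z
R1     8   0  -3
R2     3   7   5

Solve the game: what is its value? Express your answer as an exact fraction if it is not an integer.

Row minima: R1 → -3, R2 → 3; maximin = 3.
Column maxima: X → 8, Y → 7, Z → 5; minimax = 5.
3 ≠ 5, so there is no saddle point; optimal play is mixed.
Y is strictly dominated by Z (it gives Row strictly more in every row), so Column never plays it.
On the remaining 2×2 (R1, R2 vs X, Z):
Let Row play R1 with probability p. Expected payoff against X: 8p + 3(1−p) = 5p + 3; against Z: (-3)p + 5(1−p) = −8p + 5.
Setting these equal: 5p + 3 = −8p + 5 ⇒ 13p = 2 ⇒ p = 2/13, and the value is (5)·(2/13) + 3 = 49/13.
For Column: with q = P(X), equating R1's and R2's payoffs gives 11q − 3 = −2q + 5 ⇒ q = 8/13.

49/13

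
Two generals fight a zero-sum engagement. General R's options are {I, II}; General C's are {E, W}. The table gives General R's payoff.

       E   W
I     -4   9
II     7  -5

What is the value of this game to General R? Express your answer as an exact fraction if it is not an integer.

43/25

Row minima: I → -4, II → -5; maximin = -4.
Column maxima: E → 7, W → 9; minimax = 7.
-4 ≠ 7, so there is no saddle point; optimal play is mixed.
Let General R play I with probability p. Expected payoff against E: (-4)p + 7(1−p) = −11p + 7; against W: 9p + (-5)(1−p) = 14p − 5.
Setting these equal: −11p + 7 = 14p − 5 ⇒ −25p = -12 ⇒ p = 12/25, and the value is (-11)·(12/25) + 7 = 43/25.
For General C: with q = P(E), equating I's and II's payoffs gives −13q + 9 = 12q − 5 ⇒ q = 14/25.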